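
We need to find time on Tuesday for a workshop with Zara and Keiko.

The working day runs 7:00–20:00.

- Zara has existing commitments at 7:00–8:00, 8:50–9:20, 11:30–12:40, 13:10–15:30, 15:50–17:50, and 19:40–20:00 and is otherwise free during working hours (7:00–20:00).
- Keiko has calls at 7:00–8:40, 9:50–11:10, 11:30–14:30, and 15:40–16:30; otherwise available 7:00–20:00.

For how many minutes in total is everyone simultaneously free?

Zara free within 07:00–20:00: 08:00–08:50, 09:20–11:30, 12:40–13:10, 15:30–15:50, 17:50–19:40.
Keiko free within 07:00–20:00: 08:40–09:50, 11:10–11:30, 14:30–15:40, 16:30–20:00.
Zara ∩ Keiko: 08:40–08:50, 09:20–09:50, 11:10–11:30, 15:30–15:40, 17:50–19:40.
Total common minutes: 10 + 30 + 20 + 10 + 110 = 180.

180 minutes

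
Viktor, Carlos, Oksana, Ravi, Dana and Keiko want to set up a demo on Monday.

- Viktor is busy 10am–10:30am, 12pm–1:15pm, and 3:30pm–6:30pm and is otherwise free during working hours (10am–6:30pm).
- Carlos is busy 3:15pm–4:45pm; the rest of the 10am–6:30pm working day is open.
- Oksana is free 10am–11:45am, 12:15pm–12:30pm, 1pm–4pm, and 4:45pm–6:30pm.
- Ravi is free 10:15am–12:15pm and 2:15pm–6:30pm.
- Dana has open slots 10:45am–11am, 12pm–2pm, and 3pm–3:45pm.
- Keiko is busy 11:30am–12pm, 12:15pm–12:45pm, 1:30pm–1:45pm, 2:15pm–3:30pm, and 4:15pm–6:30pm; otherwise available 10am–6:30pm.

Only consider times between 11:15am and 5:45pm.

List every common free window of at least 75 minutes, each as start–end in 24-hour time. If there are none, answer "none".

Viktor free within 10:00–18:30: 10:30–12:00, 13:15–15:30.
Carlos free within 10:00–18:30: 10:00–15:15, 16:45–18:30.
Keiko free within 10:00–18:30: 10:00–11:30, 12:00–12:15, 12:45–13:30, 13:45–14:15, 15:30–16:15.
Viktor ∩ Carlos: 10:30–12:00, 13:15–15:15.
Viktor ∩ Carlos ∩ Oksana: 10:30–11:45, 13:15–15:15.
Viktor ∩ Carlos ∩ Oksana ∩ Ravi: 10:30–11:45, 14:15–15:15.
Viktor ∩ Carlos ∩ Oksana ∩ Ravi ∩ Dana: 10:45–11:00, 15:00–15:15.
Viktor ∩ Carlos ∩ Oksana ∩ Ravi ∩ Dana ∩ Keiko: 10:45–11:00.
Restricted to 11:15–17:45: (none).
Windows ≥ 75 min: (none).

none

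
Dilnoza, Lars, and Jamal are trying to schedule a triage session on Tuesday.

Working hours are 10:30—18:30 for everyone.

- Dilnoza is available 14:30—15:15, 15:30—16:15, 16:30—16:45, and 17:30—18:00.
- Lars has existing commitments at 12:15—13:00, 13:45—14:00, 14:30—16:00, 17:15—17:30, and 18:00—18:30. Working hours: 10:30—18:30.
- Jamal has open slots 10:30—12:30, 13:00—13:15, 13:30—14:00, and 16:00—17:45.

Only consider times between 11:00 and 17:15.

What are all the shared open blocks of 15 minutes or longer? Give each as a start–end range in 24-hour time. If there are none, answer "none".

16:00–16:15, 16:30–16:45

Lars free within 10:30–18:30: 10:30–12:15, 13:00–13:45, 14:00–14:30, 16:00–17:15, 17:30–18:00.
Dilnoza ∩ Lars: 16:00–16:15, 16:30–16:45, 17:30–18:00.
Dilnoza ∩ Lars ∩ Jamal: 16:00–16:15, 16:30–16:45, 17:30–17:45.
Restricted to 11:00–17:15: 16:00–16:15, 16:30–16:45.
Windows ≥ 15 min: 16:00–16:15, 16:30–16:45.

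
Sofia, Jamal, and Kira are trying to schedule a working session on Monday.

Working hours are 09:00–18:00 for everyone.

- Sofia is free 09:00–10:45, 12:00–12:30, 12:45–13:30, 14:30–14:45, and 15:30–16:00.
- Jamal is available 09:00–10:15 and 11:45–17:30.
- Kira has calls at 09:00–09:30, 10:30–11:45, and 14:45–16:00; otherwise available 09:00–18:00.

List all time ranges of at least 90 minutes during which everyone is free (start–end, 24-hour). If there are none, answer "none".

none

Kira free within 09:00–18:00: 09:30–10:30, 11:45–14:45, 16:00–18:00.
Sofia ∩ Jamal: 09:00–10:15, 12:00–12:30, 12:45–13:30, 14:30–14:45, 15:30–16:00.
Sofia ∩ Jamal ∩ Kira: 09:30–10:15, 12:00–12:30, 12:45–13:30, 14:30–14:45.
Windows ≥ 90 min: (none).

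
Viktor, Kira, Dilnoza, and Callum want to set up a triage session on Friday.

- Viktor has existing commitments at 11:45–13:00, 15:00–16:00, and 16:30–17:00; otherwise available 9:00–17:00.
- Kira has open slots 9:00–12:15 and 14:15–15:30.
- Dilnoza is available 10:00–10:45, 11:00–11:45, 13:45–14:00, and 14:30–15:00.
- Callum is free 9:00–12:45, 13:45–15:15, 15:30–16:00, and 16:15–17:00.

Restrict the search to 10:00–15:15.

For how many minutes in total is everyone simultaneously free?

Viktor free within 09:00–17:00: 09:00–11:45, 13:00–15:00, 16:00–16:30.
Viktor ∩ Kira: 09:00–11:45, 14:15–15:00.
Viktor ∩ Kira ∩ Dilnoza: 10:00–10:45, 11:00–11:45, 14:30–15:00.
Viktor ∩ Kira ∩ Dilnoza ∩ Callum: 10:00–10:45, 11:00–11:45, 14:30–15:00.
Restricted to 10:00–15:15: 10:00–10:45, 11:00–11:45, 14:30–15:00.
Total common minutes: 45 + 45 + 30 = 120.

120 minutes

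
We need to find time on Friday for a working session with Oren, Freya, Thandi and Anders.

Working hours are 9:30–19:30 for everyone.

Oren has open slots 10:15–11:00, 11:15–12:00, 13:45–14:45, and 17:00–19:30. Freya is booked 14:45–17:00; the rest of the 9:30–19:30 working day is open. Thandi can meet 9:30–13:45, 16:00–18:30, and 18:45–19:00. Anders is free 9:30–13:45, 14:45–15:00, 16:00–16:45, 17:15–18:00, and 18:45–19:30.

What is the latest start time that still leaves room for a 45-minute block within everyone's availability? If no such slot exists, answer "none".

17:15

Freya free within 09:30–19:30: 09:30–14:45, 17:00–19:30.
Oren ∩ Freya: 10:15–11:00, 11:15–12:00, 13:45–14:45, 17:00–19:30.
Oren ∩ Freya ∩ Thandi: 10:15–11:00, 11:15–12:00, 17:00–18:30, 18:45–19:00.
Oren ∩ Freya ∩ Thandi ∩ Anders: 10:15–11:00, 11:15–12:00, 17:15–18:00, 18:45–19:00.
Windows ≥ 45 min: 10:15–11:00, 11:15–12:00, 17:15–18:00.
Latest start in the last window 17:15–18:00 is 18:00 − 45 min = 17:15.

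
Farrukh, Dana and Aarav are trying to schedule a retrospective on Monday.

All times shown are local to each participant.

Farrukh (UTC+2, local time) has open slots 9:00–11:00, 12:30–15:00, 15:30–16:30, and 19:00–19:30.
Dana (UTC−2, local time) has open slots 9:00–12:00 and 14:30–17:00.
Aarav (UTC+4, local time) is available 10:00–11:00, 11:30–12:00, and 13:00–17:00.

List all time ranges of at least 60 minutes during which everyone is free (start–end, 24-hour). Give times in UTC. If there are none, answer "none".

11:00–13:00

Farrukh → UTC: 07:00–09:00, 10:30–13:00, 13:30–14:30, 17:00–17:30.
Dana → UTC: 11:00–14:00, 16:30–19:00.
Aarav → UTC: 06:00–07:00, 07:30–08:00, 09:00–13:00.
Farrukh ∩ Dana: 11:00–13:00, 13:30–14:00, 17:00–17:30.
Farrukh ∩ Dana ∩ Aarav: 11:00–13:00.
Windows ≥ 60 min: 11:00–13:00.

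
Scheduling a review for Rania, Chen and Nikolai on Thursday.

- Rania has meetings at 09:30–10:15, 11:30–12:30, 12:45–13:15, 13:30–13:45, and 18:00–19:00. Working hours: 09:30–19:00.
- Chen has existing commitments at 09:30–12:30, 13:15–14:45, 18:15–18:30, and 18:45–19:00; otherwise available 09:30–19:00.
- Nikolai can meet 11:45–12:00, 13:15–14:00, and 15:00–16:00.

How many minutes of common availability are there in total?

Rania free within 09:30–19:00: 10:15–11:30, 12:30–12:45, 13:15–13:30, 13:45–18:00.
Chen free within 09:30–19:00: 12:30–13:15, 14:45–18:15, 18:30–18:45.
Rania ∩ Chen: 12:30–12:45, 14:45–18:00.
Rania ∩ Chen ∩ Nikolai: 15:00–16:00.
Total common minutes: 60.

60 minutes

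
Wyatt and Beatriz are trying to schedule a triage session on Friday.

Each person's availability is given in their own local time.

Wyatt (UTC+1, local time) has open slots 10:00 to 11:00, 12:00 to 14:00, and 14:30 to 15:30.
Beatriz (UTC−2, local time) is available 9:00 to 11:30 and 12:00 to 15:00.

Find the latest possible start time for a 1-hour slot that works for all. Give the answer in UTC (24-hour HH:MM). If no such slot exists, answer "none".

12:00

Wyatt → UTC: 09:00–10:00, 11:00–13:00, 13:30–14:30.
Beatriz → UTC: 11:00–13:30, 14:00–17:00.
Wyatt ∩ Beatriz: 11:00–13:00, 14:00–14:30.
Windows ≥ 60 min: 11:00–13:00.
Latest start in the last window 11:00–13:00 is 13:00 − 60 min = 12:00.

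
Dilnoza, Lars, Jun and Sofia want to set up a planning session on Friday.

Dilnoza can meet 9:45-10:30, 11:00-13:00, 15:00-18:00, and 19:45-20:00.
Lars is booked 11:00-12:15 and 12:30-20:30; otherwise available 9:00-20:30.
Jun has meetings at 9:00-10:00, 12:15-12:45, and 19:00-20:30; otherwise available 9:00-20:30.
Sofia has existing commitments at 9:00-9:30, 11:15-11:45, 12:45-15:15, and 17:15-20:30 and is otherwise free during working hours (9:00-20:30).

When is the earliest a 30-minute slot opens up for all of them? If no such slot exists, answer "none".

Lars free within 09:00–20:30: 09:00–11:00, 12:15–12:30.
Jun free within 09:00–20:30: 10:00–12:15, 12:45–19:00.
Sofia free within 09:00–20:30: 09:30–11:15, 11:45–12:45, 15:15–17:15.
Dilnoza ∩ Lars: 09:45–10:30, 12:15–12:30.
Dilnoza ∩ Lars ∩ Jun: 10:00–10:30.
Dilnoza ∩ Lars ∩ Jun ∩ Sofia: 10:00–10:30.
Windows ≥ 30 min: 10:00–10:30.
Earliest such window starts at 10:00.

10:00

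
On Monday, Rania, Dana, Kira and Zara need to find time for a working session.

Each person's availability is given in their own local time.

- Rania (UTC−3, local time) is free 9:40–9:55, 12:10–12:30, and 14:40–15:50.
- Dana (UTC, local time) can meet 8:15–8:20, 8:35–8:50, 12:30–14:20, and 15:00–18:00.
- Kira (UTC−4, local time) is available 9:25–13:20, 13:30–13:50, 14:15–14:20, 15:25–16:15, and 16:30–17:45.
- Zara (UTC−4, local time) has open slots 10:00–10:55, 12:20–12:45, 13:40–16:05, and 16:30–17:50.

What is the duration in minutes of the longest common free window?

10 minutes

Rania → UTC: 12:40–12:55, 15:10–15:30, 17:40–18:50.
Dana → UTC: 08:15–08:20, 08:35–08:50, 12:30–14:20, 15:00–18:00.
Kira → UTC: 13:25–17:20, 17:30–17:50, 18:15–18:20, 19:25–20:15, 20:30–21:45.
Zara → UTC: 14:00–14:55, 16:20–16:45, 17:40–20:05, 20:30–21:50.
Rania ∩ Dana: 12:40–12:55, 15:10–15:30, 17:40–18:00.
Rania ∩ Dana ∩ Kira: 15:10–15:30, 17:40–17:50.
Rania ∩ Dana ∩ Kira ∩ Zara: 17:40–17:50.
Single common window of 10 minutes.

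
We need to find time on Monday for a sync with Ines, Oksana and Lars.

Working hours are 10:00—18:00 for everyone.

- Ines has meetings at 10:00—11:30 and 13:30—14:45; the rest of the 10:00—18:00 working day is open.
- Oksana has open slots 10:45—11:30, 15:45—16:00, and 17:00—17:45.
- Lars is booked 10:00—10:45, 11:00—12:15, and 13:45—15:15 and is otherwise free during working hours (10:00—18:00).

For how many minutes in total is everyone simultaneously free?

Ines free within 10:00–18:00: 11:30–13:30, 14:45–18:00.
Lars free within 10:00–18:00: 10:45–11:00, 12:15–13:45, 15:15–18:00.
Ines ∩ Oksana: 15:45–16:00, 17:00–17:45.
Ines ∩ Oksana ∩ Lars: 15:45–16:00, 17:00–17:45.
Total common minutes: 15 + 45 = 60.

60 minutes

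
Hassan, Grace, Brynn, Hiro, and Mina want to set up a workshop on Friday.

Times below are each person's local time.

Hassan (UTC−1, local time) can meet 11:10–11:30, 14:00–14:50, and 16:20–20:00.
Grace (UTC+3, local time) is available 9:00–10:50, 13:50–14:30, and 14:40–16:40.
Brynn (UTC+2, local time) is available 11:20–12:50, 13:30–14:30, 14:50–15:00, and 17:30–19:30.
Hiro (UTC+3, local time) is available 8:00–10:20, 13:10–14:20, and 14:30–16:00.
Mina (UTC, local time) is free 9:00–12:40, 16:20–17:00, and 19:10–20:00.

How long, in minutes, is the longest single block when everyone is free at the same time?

20 minutes

Hassan → UTC: 12:10–12:30, 15:00–15:50, 17:20–21:00.
Grace → UTC: 06:00–07:50, 10:50–11:30, 11:40–13:40.
Brynn → UTC: 09:20–10:50, 11:30–12:30, 12:50–13:00, 15:30–17:30.
Hiro → UTC: 05:00–07:20, 10:10–11:20, 11:30–13:00.
Mina → UTC: 09:00–12:40, 16:20–17:00, 19:10–20:00.
Hassan ∩ Grace: 12:10–12:30.
Hassan ∩ Grace ∩ Brynn: 12:10–12:30.
Hassan ∩ Grace ∩ Brynn ∩ Hiro: 12:10–12:30.
Hassan ∩ Grace ∩ Brynn ∩ Hiro ∩ Mina: 12:10–12:30.
Single common window of 20 minutes.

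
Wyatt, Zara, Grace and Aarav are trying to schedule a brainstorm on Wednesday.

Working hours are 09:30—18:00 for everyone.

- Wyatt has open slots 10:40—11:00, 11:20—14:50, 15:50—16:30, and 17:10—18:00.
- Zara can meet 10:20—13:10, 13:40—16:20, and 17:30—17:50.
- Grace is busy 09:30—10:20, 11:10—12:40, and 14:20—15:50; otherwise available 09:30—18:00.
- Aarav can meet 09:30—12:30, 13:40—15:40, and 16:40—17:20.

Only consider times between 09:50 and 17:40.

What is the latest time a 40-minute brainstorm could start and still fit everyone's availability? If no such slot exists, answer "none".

Grace free within 09:30–18:00: 10:20–11:10, 12:40–14:20, 15:50–18:00.
Wyatt ∩ Zara: 10:40–11:00, 11:20–13:10, 13:40–14:50, 15:50–16:20, 17:30–17:50.
Wyatt ∩ Zara ∩ Grace: 10:40–11:00, 12:40–13:10, 13:40–14:20, 15:50–16:20, 17:30–17:50.
Wyatt ∩ Zara ∩ Grace ∩ Aarav: 10:40–11:00, 13:40–14:20.
Restricted to 09:50–17:40: 10:40–11:00, 13:40–14:20.
Windows ≥ 40 min: 13:40–14:20.
Latest start in the last window 13:40–14:20 is 14:20 − 40 min = 13:40.

13:40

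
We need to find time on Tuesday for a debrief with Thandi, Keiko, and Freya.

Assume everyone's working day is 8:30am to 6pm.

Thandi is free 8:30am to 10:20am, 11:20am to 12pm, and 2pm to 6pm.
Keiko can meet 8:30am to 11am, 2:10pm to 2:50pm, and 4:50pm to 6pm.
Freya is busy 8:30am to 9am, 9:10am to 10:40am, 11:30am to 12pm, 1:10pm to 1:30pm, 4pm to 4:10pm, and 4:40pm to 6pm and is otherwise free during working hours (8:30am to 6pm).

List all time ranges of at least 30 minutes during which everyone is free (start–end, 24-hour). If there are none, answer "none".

14:10–14:50

Freya free within 08:30–18:00: 09:00–09:10, 10:40–11:30, 12:00–13:10, 13:30–16:00, 16:10–16:40.
Thandi ∩ Keiko: 08:30–10:20, 14:10–14:50, 16:50–18:00.
Thandi ∩ Keiko ∩ Freya: 09:00–09:10, 14:10–14:50.
Windows ≥ 30 min: 14:10–14:50.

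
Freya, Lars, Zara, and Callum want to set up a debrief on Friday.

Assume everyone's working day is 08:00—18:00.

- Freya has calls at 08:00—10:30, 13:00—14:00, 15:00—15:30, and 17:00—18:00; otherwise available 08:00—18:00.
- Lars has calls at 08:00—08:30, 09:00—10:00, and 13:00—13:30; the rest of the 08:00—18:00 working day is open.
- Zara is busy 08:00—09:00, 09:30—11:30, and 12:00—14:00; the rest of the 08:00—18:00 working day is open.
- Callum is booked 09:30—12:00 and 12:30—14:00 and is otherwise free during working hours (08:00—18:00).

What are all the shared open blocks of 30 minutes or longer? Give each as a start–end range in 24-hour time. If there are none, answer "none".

Freya free within 08:00–18:00: 10:30–13:00, 14:00–15:00, 15:30–17:00.
Lars free within 08:00–18:00: 08:30–09:00, 10:00–13:00, 13:30–18:00.
Zara free within 08:00–18:00: 09:00–09:30, 11:30–12:00, 14:00–18:00.
Callum free within 08:00–18:00: 08:00–09:30, 12:00–12:30, 14:00–18:00.
Freya ∩ Lars: 10:30–13:00, 14:00–15:00, 15:30–17:00.
Freya ∩ Lars ∩ Zara: 11:30–12:00, 14:00–15:00, 15:30–17:00.
Freya ∩ Lars ∩ Zara ∩ Callum: 14:00–15:00, 15:30–17:00.
Windows ≥ 30 min: 14:00–15:00, 15:30–17:00.

14:00–15:00, 15:30–17:00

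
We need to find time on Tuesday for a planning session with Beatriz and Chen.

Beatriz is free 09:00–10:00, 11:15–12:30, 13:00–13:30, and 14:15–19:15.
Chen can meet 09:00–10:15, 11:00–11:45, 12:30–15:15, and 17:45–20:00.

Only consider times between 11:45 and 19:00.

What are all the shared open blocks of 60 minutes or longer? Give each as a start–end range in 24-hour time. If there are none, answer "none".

Beatriz ∩ Chen: 09:00–10:00, 11:15–11:45, 13:00–13:30, 14:15–15:15, 17:45–19:15.
Restricted to 11:45–19:00: 13:00–13:30, 14:15–15:15, 17:45–19:00.
Windows ≥ 60 min: 14:15–15:15, 17:45–19:00.

14:15–15:15, 17:45–19:00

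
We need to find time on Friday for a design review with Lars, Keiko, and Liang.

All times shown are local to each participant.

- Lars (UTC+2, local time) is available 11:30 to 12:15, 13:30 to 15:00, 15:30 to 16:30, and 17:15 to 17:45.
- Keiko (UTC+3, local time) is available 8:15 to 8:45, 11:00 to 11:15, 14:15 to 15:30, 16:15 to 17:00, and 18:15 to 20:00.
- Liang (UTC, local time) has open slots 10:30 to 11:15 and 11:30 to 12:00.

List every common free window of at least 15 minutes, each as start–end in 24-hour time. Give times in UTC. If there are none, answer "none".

11:30–12:00

Lars → UTC: 09:30–10:15, 11:30–13:00, 13:30–14:30, 15:15–15:45.
Keiko → UTC: 05:15–05:45, 08:00–08:15, 11:15–12:30, 13:15–14:00, 15:15–17:00.
Liang → UTC: 10:30–11:15, 11:30–12:00.
Lars ∩ Keiko: 11:30–12:30, 13:30–14:00, 15:15–15:45.
Lars ∩ Keiko ∩ Liang: 11:30–12:00.
Windows ≥ 15 min: 11:30–12:00.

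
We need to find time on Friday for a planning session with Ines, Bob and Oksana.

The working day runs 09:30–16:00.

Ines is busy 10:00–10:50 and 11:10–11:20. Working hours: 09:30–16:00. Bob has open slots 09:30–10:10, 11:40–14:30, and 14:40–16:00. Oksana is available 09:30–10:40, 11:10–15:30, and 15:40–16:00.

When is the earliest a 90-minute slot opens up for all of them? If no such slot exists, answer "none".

11:40

Ines free within 09:30–16:00: 09:30–10:00, 10:50–11:10, 11:20–16:00.
Ines ∩ Bob: 09:30–10:00, 11:40–14:30, 14:40–16:00.
Ines ∩ Bob ∩ Oksana: 09:30–10:00, 11:40–14:30, 14:40–15:30, 15:40–16:00.
Windows ≥ 90 min: 11:40–14:30.
Earliest such window starts at 11:40.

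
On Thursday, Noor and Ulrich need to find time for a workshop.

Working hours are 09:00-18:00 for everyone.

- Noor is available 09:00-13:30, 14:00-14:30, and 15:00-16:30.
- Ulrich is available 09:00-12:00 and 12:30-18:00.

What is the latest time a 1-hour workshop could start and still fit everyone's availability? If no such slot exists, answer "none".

15:30

Noor ∩ Ulrich: 09:00–12:00, 12:30–13:30, 14:00–14:30, 15:00–16:30.
Windows ≥ 60 min: 09:00–12:00, 12:30–13:30, 15:00–16:30.
Latest start in the last window 15:00–16:30 is 16:30 − 60 min = 15:30.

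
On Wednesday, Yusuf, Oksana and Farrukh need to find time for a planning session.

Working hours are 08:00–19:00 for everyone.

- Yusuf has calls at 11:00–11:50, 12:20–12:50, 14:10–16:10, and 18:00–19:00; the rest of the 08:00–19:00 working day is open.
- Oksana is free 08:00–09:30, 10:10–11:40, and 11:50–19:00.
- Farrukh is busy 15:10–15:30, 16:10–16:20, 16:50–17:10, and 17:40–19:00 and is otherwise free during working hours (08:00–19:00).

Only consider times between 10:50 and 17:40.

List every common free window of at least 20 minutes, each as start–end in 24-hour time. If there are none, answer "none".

11:50–12:20, 12:50–14:10, 16:20–16:50, 17:10–17:40

Yusuf free within 08:00–19:00: 08:00–11:00, 11:50–12:20, 12:50–14:10, 16:10–18:00.
Farrukh free within 08:00–19:00: 08:00–15:10, 15:30–16:10, 16:20–16:50, 17:10–17:40.
Yusuf ∩ Oksana: 08:00–09:30, 10:10–11:00, 11:50–12:20, 12:50–14:10, 16:10–18:00.
Yusuf ∩ Oksana ∩ Farrukh: 08:00–09:30, 10:10–11:00, 11:50–12:20, 12:50–14:10, 16:20–16:50, 17:10–17:40.
Restricted to 10:50–17:40: 10:50–11:00, 11:50–12:20, 12:50–14:10, 16:20–16:50, 17:10–17:40.
Windows ≥ 20 min: 11:50–12:20, 12:50–14:10, 16:20–16:50, 17:10–17:40.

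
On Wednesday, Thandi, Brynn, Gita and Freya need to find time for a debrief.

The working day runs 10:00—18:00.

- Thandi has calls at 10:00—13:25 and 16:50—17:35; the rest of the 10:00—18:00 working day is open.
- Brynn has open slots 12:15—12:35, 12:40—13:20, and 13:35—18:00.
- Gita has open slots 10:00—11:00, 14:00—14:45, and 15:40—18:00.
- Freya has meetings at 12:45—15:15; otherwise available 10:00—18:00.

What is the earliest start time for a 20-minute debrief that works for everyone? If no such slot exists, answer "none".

15:40

Thandi free within 10:00–18:00: 13:25–16:50, 17:35–18:00.
Freya free within 10:00–18:00: 10:00–12:45, 15:15–18:00.
Thandi ∩ Brynn: 13:35–16:50, 17:35–18:00.
Thandi ∩ Brynn ∩ Gita: 14:00–14:45, 15:40–16:50, 17:35–18:00.
Thandi ∩ Brynn ∩ Gita ∩ Freya: 15:40–16:50, 17:35–18:00.
Windows ≥ 20 min: 15:40–16:50, 17:35–18:00.
Earliest such window starts at 15:40.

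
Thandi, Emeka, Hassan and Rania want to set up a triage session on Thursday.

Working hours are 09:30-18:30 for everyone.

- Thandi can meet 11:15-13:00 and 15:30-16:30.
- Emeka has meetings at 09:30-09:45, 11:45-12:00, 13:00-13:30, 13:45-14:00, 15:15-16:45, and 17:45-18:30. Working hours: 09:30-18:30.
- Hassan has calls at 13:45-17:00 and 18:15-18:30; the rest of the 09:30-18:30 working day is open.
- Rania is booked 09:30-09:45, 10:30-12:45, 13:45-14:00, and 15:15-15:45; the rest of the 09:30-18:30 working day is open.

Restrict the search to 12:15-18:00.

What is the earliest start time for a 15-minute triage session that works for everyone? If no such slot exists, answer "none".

12:45

Emeka free within 09:30–18:30: 09:45–11:45, 12:00–13:00, 13:30–13:45, 14:00–15:15, 16:45–17:45.
Hassan free within 09:30–18:30: 09:30–13:45, 17:00–18:15.
Rania free within 09:30–18:30: 09:45–10:30, 12:45–13:45, 14:00–15:15, 15:45–18:30.
Thandi ∩ Emeka: 11:15–11:45, 12:00–13:00.
Thandi ∩ Emeka ∩ Hassan: 11:15–11:45, 12:00–13:00.
Thandi ∩ Emeka ∩ Hassan ∩ Rania: 12:45–13:00.
Restricted to 12:15–18:00: 12:45–13:00.
Windows ≥ 15 min: 12:45–13:00.
Earliest such window starts at 12:45.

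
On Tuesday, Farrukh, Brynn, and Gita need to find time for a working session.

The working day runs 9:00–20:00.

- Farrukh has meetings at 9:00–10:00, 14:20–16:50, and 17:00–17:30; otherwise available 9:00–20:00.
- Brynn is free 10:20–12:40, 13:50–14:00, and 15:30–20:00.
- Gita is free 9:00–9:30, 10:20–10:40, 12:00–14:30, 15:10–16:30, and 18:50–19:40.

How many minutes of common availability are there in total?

Farrukh free within 09:00–20:00: 10:00–14:20, 16:50–17:00, 17:30–20:00.
Farrukh ∩ Brynn: 10:20–12:40, 13:50–14:00, 16:50–17:00, 17:30–20:00.
Farrukh ∩ Brynn ∩ Gita: 10:20–10:40, 12:00–12:40, 13:50–14:00, 18:50–19:40.
Total common minutes: 20 + 40 + 10 + 50 = 120.

120 minutes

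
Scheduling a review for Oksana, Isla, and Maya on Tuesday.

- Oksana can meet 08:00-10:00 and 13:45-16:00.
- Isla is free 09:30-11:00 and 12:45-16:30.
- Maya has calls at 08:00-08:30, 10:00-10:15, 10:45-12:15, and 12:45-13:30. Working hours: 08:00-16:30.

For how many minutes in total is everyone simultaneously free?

Maya free within 08:00–16:30: 08:30–10:00, 10:15–10:45, 12:15–12:45, 13:30–16:30.
Oksana ∩ Isla: 09:30–10:00, 13:45–16:00.
Oksana ∩ Isla ∩ Maya: 09:30–10:00, 13:45–16:00.
Total common minutes: 30 + 135 = 165.

165 minutes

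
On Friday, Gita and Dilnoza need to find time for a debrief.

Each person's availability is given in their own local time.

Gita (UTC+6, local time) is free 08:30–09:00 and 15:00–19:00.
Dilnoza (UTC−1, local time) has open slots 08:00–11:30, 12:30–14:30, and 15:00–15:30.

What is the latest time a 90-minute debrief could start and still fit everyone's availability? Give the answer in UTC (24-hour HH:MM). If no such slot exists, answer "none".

Gita → UTC: 02:30–03:00, 09:00–13:00.
Dilnoza → UTC: 09:00–12:30, 13:30–15:30, 16:00–16:30.
Gita ∩ Dilnoza: 09:00–12:30.
Windows ≥ 90 min: 09:00–12:30.
Latest start in the last window 09:00–12:30 is 12:30 − 90 min = 11:00.

11:00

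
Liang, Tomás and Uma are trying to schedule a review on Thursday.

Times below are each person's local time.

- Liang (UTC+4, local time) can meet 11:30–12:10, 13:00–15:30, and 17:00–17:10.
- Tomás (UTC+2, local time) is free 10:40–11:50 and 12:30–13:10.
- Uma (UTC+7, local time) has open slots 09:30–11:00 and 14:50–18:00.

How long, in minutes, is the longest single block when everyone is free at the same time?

Liang → UTC: 07:30–08:10, 09:00–11:30, 13:00–13:10.
Tomás → UTC: 08:40–09:50, 10:30–11:10.
Uma → UTC: 02:30–04:00, 07:50–11:00.
Liang ∩ Tomás: 09:00–09:50, 10:30–11:10.
Liang ∩ Tomás ∩ Uma: 09:00–09:50, 10:30–11:00.
Common window lengths: 50, 30 min; longest is 50.

50 minutes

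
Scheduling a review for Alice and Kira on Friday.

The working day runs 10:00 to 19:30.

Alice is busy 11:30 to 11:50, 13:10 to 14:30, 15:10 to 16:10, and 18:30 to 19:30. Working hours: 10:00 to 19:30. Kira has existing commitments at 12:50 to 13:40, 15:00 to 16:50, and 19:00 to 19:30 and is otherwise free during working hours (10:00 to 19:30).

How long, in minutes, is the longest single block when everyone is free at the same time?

Alice free within 10:00–19:30: 10:00–11:30, 11:50–13:10, 14:30–15:10, 16:10–18:30.
Kira free within 10:00–19:30: 10:00–12:50, 13:40–15:00, 16:50–19:00.
Alice ∩ Kira: 10:00–11:30, 11:50–12:50, 14:30–15:00, 16:50–18:30.
Common window lengths: 90, 60, 30, 100 min; longest is 100.

100 minutes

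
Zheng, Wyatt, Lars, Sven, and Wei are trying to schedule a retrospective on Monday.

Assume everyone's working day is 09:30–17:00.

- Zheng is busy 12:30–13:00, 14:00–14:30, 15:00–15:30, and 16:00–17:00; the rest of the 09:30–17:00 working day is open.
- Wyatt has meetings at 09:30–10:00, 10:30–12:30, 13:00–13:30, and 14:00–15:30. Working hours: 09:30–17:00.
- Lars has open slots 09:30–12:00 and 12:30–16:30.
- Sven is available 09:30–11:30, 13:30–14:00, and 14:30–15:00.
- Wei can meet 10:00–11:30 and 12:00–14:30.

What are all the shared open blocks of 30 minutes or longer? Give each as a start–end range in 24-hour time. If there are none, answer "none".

10:00–10:30, 13:30–14:00

Zheng free within 09:30–17:00: 09:30–12:30, 13:00–14:00, 14:30–15:00, 15:30–16:00.
Wyatt free within 09:30–17:00: 10:00–10:30, 12:30–13:00, 13:30–14:00, 15:30–17:00.
Zheng ∩ Wyatt: 10:00–10:30, 13:30–14:00, 15:30–16:00.
Zheng ∩ Wyatt ∩ Lars: 10:00–10:30, 13:30–14:00, 15:30–16:00.
Zheng ∩ Wyatt ∩ Lars ∩ Sven: 10:00–10:30, 13:30–14:00.
Zheng ∩ Wyatt ∩ Lars ∩ Sven ∩ Wei: 10:00–10:30, 13:30–14:00.
Windows ≥ 30 min: 10:00–10:30, 13:30–14:00.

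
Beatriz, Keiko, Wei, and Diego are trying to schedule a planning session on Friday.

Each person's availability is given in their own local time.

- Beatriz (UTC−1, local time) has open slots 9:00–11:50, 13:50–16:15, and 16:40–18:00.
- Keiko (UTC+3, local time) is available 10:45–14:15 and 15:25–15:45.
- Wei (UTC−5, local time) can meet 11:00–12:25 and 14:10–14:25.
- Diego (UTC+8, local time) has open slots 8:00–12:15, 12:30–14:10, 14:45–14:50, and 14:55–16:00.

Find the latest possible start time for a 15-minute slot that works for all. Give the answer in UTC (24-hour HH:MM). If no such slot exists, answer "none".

Beatriz → UTC: 10:00–12:50, 14:50–17:15, 17:40–19:00.
Keiko → UTC: 07:45–11:15, 12:25–12:45.
Wei → UTC: 16:00–17:25, 19:10–19:25.
Diego → UTC: 00:00–04:15, 04:30–06:10, 06:45–06:50, 06:55–08:00.
Beatriz ∩ Keiko: 10:00–11:15, 12:25–12:45.
Beatriz ∩ Keiko ∩ Wei: (none).
Beatriz ∩ Keiko ∩ Wei ∩ Diego: (none).
Windows ≥ 15 min: (none).

none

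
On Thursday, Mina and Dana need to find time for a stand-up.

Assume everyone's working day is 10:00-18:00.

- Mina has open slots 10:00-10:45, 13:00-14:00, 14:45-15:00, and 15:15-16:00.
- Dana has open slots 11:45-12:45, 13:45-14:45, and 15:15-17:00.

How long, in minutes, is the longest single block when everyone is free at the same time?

45 minutes

Mina ∩ Dana: 13:45–14:00, 15:15–16:00.
Common window lengths: 15, 45 min; longest is 45.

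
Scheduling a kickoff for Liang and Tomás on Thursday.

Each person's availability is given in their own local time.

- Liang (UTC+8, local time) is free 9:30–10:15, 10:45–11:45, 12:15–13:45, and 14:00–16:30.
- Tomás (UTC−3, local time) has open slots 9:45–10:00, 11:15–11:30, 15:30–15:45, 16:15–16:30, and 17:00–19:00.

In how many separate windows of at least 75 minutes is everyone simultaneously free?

0

Liang → UTC: 01:30–02:15, 02:45–03:45, 04:15–05:45, 06:00–08:30.
Tomás → UTC: 12:45–13:00, 14:15–14:30, 18:30–18:45, 19:15–19:30, 20:00–22:00.
Liang ∩ Tomás: (none).
Windows ≥ 75 min: (none).
That's 0 windows.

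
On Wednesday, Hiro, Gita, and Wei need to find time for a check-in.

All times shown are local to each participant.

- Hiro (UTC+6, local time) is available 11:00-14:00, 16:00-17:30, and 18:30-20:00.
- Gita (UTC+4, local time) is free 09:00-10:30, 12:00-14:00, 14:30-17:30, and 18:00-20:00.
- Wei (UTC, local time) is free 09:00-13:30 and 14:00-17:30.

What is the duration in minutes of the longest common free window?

Hiro → UTC: 05:00–08:00, 10:00–11:30, 12:30–14:00.
Gita → UTC: 05:00–06:30, 08:00–10:00, 10:30–13:30, 14:00–16:00.
Wei → UTC: 09:00–13:30, 14:00–17:30.
Hiro ∩ Gita: 05:00–06:30, 10:30–11:30, 12:30–13:30.
Hiro ∩ Gita ∩ Wei: 10:30–11:30, 12:30–13:30.
Common window lengths: 60, 60 min; longest is 60.

60 minutes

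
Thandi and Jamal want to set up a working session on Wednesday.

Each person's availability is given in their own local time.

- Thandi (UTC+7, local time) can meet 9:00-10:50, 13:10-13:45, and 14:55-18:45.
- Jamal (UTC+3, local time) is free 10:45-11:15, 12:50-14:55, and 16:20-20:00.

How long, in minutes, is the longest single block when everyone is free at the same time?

115 minutes

Thandi → UTC: 02:00–03:50, 06:10–06:45, 07:55–11:45.
Jamal → UTC: 07:45–08:15, 09:50–11:55, 13:20–17:00.
Thandi ∩ Jamal: 07:55–08:15, 09:50–11:45.
Common window lengths: 20, 115 min; longest is 115.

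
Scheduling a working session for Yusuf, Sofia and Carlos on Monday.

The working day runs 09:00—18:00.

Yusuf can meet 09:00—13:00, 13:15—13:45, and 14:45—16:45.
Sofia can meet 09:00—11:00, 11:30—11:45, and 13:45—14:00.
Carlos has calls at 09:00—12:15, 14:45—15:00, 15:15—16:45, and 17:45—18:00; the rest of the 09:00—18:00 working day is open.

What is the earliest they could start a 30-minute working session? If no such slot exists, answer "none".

none

Carlos free within 09:00–18:00: 12:15–14:45, 15:00–15:15, 16:45–17:45.
Yusuf ∩ Sofia: 09:00–11:00, 11:30–11:45.
Yusuf ∩ Sofia ∩ Carlos: (none).
Windows ≥ 30 min: (none).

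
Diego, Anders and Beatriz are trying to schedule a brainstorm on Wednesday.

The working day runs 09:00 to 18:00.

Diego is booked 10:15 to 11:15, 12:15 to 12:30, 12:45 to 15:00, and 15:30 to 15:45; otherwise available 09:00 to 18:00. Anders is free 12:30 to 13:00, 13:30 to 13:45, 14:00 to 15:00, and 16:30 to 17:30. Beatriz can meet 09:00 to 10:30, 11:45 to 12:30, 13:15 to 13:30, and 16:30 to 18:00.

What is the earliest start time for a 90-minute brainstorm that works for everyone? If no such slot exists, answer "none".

none

Diego free within 09:00–18:00: 09:00–10:15, 11:15–12:15, 12:30–12:45, 15:00–15:30, 15:45–18:00.
Diego ∩ Anders: 12:30–12:45, 16:30–17:30.
Diego ∩ Anders ∩ Beatriz: 16:30–17:30.
Windows ≥ 90 min: (none).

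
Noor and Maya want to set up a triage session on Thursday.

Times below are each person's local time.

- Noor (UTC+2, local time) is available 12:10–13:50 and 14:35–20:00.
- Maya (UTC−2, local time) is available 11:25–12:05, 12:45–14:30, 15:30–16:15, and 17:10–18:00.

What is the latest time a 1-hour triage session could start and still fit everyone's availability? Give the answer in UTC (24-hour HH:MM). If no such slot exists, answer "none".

Noor → UTC: 10:10–11:50, 12:35–18:00.
Maya → UTC: 13:25–14:05, 14:45–16:30, 17:30–18:15, 19:10–20:00.
Noor ∩ Maya: 13:25–14:05, 14:45–16:30, 17:30–18:00.
Windows ≥ 60 min: 14:45–16:30.
Latest start in the last window 14:45–16:30 is 16:30 − 60 min = 15:30.

15:30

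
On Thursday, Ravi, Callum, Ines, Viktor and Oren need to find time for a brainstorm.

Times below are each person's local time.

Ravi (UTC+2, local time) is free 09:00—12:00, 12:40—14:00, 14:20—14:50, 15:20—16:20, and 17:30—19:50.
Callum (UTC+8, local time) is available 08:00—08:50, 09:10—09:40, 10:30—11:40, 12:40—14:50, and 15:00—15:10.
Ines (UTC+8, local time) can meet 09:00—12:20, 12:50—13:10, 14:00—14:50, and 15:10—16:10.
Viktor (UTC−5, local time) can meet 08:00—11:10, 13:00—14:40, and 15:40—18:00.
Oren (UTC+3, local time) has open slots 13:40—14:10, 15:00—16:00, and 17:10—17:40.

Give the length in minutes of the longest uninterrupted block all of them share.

Ravi → UTC: 07:00–10:00, 10:40–12:00, 12:20–12:50, 13:20–14:20, 15:30–17:50.
Callum → UTC: 00:00–00:50, 01:10–01:40, 02:30–03:40, 04:40–06:50, 07:00–07:10.
Ines → UTC: 01:00–04:20, 04:50–05:10, 06:00–06:50, 07:10–08:10.
Viktor → UTC: 13:00–16:10, 18:00–19:40, 20:40–23:00.
Oren → UTC: 10:40–11:10, 12:00–13:00, 14:10–14:40.
Ravi ∩ Callum: 07:00–07:10.
Ravi ∩ Callum ∩ Ines: (none).
Ravi ∩ Callum ∩ Ines ∩ Viktor: (none).
Ravi ∩ Callum ∩ Ines ∩ Viktor ∩ Oren: (none).
No common window.

0 minutes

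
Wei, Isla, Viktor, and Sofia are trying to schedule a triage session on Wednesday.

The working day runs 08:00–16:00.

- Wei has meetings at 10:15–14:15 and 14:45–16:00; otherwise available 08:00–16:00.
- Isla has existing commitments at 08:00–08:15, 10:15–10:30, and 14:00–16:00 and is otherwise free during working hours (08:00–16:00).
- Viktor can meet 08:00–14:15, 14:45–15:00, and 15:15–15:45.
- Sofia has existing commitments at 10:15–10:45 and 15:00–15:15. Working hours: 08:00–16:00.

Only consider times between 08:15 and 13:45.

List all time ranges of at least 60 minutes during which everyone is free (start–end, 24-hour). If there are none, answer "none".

08:15–10:15

Wei free within 08:00–16:00: 08:00–10:15, 14:15–14:45.
Isla free within 08:00–16:00: 08:15–10:15, 10:30–14:00.
Sofia free within 08:00–16:00: 08:00–10:15, 10:45–15:00, 15:15–16:00.
Wei ∩ Isla: 08:15–10:15.
Wei ∩ Isla ∩ Viktor: 08:15–10:15.
Wei ∩ Isla ∩ Viktor ∩ Sofia: 08:15–10:15.
Restricted to 08:15–13:45: 08:15–10:15.
Windows ≥ 60 min: 08:15–10:15.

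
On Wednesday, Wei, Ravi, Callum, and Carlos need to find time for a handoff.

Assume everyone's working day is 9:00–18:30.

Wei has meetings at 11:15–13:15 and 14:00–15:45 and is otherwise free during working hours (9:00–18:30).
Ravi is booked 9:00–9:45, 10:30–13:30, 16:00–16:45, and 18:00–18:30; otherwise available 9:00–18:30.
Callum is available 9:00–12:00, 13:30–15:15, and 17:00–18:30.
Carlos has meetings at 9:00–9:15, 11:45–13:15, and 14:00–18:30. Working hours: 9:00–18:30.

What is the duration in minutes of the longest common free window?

Wei free within 09:00–18:30: 09:00–11:15, 13:15–14:00, 15:45–18:30.
Ravi free within 09:00–18:30: 09:45–10:30, 13:30–16:00, 16:45–18:00.
Carlos free within 09:00–18:30: 09:15–11:45, 13:15–14:00.
Wei ∩ Ravi: 09:45–10:30, 13:30–14:00, 15:45–16:00, 16:45–18:00.
Wei ∩ Ravi ∩ Callum: 09:45–10:30, 13:30–14:00, 17:00–18:00.
Wei ∩ Ravi ∩ Callum ∩ Carlos: 09:45–10:30, 13:30–14:00.
Common window lengths: 45, 30 min; longest is 45.

45 minutes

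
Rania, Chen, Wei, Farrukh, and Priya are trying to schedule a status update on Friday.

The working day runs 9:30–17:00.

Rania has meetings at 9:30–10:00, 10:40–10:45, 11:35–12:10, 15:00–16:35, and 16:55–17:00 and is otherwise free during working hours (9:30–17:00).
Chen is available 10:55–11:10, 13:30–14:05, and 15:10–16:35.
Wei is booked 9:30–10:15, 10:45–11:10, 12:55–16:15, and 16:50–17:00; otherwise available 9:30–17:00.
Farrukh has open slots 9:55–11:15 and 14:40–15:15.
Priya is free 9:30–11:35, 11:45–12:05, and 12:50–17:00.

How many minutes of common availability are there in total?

Rania free within 09:30–17:00: 10:00–10:40, 10:45–11:35, 12:10–15:00, 16:35–16:55.
Wei free within 09:30–17:00: 10:15–10:45, 11:10–12:55, 16:15–16:50.
Rania ∩ Chen: 10:55–11:10, 13:30–14:05.
Rania ∩ Chen ∩ Wei: (none).
Rania ∩ Chen ∩ Wei ∩ Farrukh: (none).
Rania ∩ Chen ∩ Wei ∩ Farrukh ∩ Priya: (none).
Total common minutes: 0.

0 minutes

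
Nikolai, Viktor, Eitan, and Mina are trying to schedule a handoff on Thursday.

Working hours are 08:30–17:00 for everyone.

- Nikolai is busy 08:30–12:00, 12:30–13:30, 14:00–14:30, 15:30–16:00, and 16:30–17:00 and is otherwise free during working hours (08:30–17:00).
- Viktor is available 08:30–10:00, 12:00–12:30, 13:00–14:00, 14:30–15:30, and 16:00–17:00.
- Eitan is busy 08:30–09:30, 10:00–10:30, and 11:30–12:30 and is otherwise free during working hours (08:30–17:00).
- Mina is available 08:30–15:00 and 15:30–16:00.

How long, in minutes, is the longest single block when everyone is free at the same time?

30 minutes

Nikolai free within 08:30–17:00: 12:00–12:30, 13:30–14:00, 14:30–15:30, 16:00–16:30.
Eitan free within 08:30–17:00: 09:30–10:00, 10:30–11:30, 12:30–17:00.
Nikolai ∩ Viktor: 12:00–12:30, 13:30–14:00, 14:30–15:30, 16:00–16:30.
Nikolai ∩ Viktor ∩ Eitan: 13:30–14:00, 14:30–15:30, 16:00–16:30.
Nikolai ∩ Viktor ∩ Eitan ∩ Mina: 13:30–14:00, 14:30–15:00.
Common window lengths: 30, 30 min; longest is 30.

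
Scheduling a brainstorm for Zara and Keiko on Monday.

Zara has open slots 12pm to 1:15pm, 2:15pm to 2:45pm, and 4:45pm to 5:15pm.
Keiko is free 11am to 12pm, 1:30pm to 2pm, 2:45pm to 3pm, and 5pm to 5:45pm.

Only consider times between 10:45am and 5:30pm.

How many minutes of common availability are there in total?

15 minutes

Zara ∩ Keiko: 17:00–17:15.
Restricted to 10:45–17:30: 17:00–17:15.
Total common minutes: 15.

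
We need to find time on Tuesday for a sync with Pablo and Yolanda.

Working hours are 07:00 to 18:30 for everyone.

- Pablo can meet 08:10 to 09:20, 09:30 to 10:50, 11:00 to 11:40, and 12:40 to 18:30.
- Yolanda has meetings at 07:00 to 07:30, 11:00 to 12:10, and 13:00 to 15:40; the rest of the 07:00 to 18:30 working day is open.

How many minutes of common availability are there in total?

340 minutes

Yolanda free within 07:00–18:30: 07:30–11:00, 12:10–13:00, 15:40–18:30.
Pablo ∩ Yolanda: 08:10–09:20, 09:30–10:50, 12:40–13:00, 15:40–18:30.
Total common minutes: 70 + 80 + 20 + 170 = 340.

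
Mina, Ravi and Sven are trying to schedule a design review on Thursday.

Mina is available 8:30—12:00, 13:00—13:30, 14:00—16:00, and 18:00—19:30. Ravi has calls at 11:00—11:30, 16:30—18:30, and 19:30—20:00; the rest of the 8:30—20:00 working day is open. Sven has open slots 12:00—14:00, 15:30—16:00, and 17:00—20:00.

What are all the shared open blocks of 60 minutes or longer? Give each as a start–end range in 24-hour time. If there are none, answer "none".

Ravi free within 08:30–20:00: 08:30–11:00, 11:30–16:30, 18:30–19:30.
Mina ∩ Ravi: 08:30–11:00, 11:30–12:00, 13:00–13:30, 14:00–16:00, 18:30–19:30.
Mina ∩ Ravi ∩ Sven: 13:00–13:30, 15:30–16:00, 18:30–19:30.
Windows ≥ 60 min: 18:30–19:30.

18:30–19:30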